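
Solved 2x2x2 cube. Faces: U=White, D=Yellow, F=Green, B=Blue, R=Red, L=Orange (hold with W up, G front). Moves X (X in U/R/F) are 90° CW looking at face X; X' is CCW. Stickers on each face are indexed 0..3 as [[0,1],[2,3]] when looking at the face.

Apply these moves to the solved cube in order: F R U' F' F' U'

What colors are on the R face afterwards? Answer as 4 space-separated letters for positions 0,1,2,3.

Answer: Y G B R

Derivation:
After move 1 (F): F=GGGG U=WWOO R=WRWR D=RRYY L=OYOY
After move 2 (R): R=WWRR U=WGOG F=GRGY D=RBYB B=OBWB
After move 3 (U'): U=GGWO F=OYGY R=GRRR B=WWWB L=OBOY
After move 4 (F'): F=YYOG U=GGGR R=BRRR D=BYYB L=OOOW
After move 5 (F'): F=YGYO U=GGBR R=YRBR D=OWYB L=OROG
After move 6 (U'): U=GRGB F=ORYO R=YGBR B=YRWB L=WWOG
Query: R face = YGBR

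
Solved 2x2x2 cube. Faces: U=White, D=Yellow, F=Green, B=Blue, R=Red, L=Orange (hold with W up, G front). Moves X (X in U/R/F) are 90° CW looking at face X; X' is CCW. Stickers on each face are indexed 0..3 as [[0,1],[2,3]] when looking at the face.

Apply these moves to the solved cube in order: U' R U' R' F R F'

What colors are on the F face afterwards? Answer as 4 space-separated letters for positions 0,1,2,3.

After move 1 (U'): U=WWWW F=OOGG R=GGRR B=RRBB L=BBOO
After move 2 (R): R=RGRG U=WOWG F=OYGY D=YBYR B=WRWB
After move 3 (U'): U=OGWW F=BBGY R=OYRG B=RGWB L=WROO
After move 4 (R'): R=YGOR U=OWWR F=BGGW D=YBYY B=RGBB
After move 5 (F): F=GBWG U=OWOR R=WGRR D=OYYY L=WYOB
After move 6 (R): R=RWRG U=OBOG F=GYWY D=OBYR B=RGWB
After move 7 (F'): F=YYGW U=OBRR R=BWOG D=YBYR L=WGOO
Query: F face = YYGW

Answer: Y Y G W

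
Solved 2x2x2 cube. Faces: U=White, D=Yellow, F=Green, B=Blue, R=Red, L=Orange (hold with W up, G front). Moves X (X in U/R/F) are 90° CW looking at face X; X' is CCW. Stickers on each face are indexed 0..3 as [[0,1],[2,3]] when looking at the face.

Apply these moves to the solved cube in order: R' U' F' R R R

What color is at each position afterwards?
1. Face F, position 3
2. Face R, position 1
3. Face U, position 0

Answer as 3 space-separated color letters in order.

After move 1 (R'): R=RRRR U=WBWB F=GWGW D=YGYG B=YBYB
After move 2 (U'): U=BBWW F=OOGW R=GWRR B=RRYB L=YBOO
After move 3 (F'): F=OWOG U=BBGR R=GWYR D=BOYG L=YWOW
After move 4 (R): R=YGRW U=BWGG F=OOOG D=BYYR B=RRBB
After move 5 (R): R=RYWG U=BOGG F=OYOR D=BBYR B=GRWB
After move 6 (R): R=WRGY U=BYGR F=OBOR D=BWYG B=GROB
Query 1: F[3] = R
Query 2: R[1] = R
Query 3: U[0] = B

Answer: R R B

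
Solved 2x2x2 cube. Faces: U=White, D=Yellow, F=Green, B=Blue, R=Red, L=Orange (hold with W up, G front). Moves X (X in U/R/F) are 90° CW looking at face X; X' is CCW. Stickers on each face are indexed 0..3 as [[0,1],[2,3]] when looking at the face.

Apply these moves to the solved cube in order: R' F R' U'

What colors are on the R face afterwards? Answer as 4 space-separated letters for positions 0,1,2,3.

Answer: G B W B

Derivation:
After move 1 (R'): R=RRRR U=WBWB F=GWGW D=YGYG B=YBYB
After move 2 (F): F=GGWW U=WBOO R=WRBR D=RRYG L=OYOG
After move 3 (R'): R=RRWB U=WYOY F=GBWO D=RGYW B=GBRB
After move 4 (U'): U=YYWO F=OYWO R=GBWB B=RRRB L=GBOG
Query: R face = GBWB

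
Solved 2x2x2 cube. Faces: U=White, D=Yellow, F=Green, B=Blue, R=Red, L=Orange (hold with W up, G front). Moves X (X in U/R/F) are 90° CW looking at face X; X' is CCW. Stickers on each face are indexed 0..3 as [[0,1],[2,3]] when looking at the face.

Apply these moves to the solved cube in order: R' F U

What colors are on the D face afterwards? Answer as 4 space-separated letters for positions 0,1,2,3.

After move 1 (R'): R=RRRR U=WBWB F=GWGW D=YGYG B=YBYB
After move 2 (F): F=GGWW U=WBOO R=WRBR D=RRYG L=OYOG
After move 3 (U): U=OWOB F=WRWW R=YBBR B=OYYB L=GGOG
Query: D face = RRYG

Answer: R R Y G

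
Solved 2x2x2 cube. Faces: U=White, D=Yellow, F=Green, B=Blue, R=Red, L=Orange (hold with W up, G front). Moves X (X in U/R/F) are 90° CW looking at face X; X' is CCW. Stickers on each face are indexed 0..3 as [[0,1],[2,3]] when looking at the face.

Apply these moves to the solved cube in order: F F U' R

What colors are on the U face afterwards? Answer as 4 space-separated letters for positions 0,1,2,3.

After move 1 (F): F=GGGG U=WWOO R=WRWR D=RRYY L=OYOY
After move 2 (F): F=GGGG U=WWYY R=OROR D=WWYY L=OROR
After move 3 (U'): U=WYWY F=ORGG R=GGOR B=ORBB L=BBOR
After move 4 (R): R=OGRG U=WRWG F=OWGY D=WBYO B=YRYB
Query: U face = WRWG

Answer: W R W G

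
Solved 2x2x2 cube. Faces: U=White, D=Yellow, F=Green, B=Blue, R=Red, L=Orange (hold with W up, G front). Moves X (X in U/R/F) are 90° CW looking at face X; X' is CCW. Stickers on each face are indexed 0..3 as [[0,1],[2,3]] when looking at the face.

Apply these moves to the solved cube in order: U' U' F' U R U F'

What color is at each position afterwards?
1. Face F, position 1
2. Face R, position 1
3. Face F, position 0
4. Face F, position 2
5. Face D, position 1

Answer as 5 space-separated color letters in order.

Answer: Y W G Y W

Derivation:
After move 1 (U'): U=WWWW F=OOGG R=GGRR B=RRBB L=BBOO
After move 2 (U'): U=WWWW F=BBGG R=OORR B=GGBB L=RROO
After move 3 (F'): F=BGBG U=WWOR R=YOYR D=ROYY L=RWOW
After move 4 (U): U=OWRW F=YOBG R=GGYR B=RWBB L=BGOW
After move 5 (R): R=YGRG U=OORG F=YOBY D=RBYR B=WWWB
After move 6 (U): U=ROGO F=YGBY R=WWRG B=BGWB L=YOOW
After move 7 (F'): F=GYYB U=ROWR R=BWRG D=OWYR L=YOOG
Query 1: F[1] = Y
Query 2: R[1] = W
Query 3: F[0] = G
Query 4: F[2] = Y
Query 5: D[1] = W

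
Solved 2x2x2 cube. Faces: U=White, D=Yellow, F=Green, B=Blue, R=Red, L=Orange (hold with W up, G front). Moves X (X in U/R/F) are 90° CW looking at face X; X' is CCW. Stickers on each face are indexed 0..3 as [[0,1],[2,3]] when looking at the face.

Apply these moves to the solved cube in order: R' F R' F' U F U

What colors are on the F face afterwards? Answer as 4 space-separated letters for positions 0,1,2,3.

Answer: W B W R

Derivation:
After move 1 (R'): R=RRRR U=WBWB F=GWGW D=YGYG B=YBYB
After move 2 (F): F=GGWW U=WBOO R=WRBR D=RRYG L=OYOG
After move 3 (R'): R=RRWB U=WYOY F=GBWO D=RGYW B=GBRB
After move 4 (F'): F=BOGW U=WYRW R=GRRB D=YGYW L=OYOO
After move 5 (U): U=RWWY F=GRGW R=GBRB B=OYRB L=BOOO
After move 6 (F): F=GGWR U=RWOO R=WBYB D=RGYW L=BYOG
After move 7 (U): U=OROW F=WBWR R=OYYB B=BYRB L=GGOG
Query: F face = WBWR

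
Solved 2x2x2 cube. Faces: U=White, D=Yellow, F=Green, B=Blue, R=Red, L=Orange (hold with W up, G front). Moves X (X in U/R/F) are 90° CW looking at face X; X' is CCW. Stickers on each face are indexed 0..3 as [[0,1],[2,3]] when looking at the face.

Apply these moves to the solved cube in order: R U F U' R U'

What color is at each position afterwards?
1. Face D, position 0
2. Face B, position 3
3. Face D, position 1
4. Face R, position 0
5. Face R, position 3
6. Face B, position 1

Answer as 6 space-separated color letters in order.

After move 1 (R): R=RRRR U=WGWG F=GYGY D=YBYB B=WBWB
After move 2 (U): U=WWGG F=RRGY R=WBRR B=OOWB L=GYOO
After move 3 (F): F=GRYR U=WWOY R=GBGR D=RWYB L=GYOB
After move 4 (U'): U=WYWO F=GYYR R=GRGR B=GBWB L=OOOB
After move 5 (R): R=GGRR U=WYWR F=GWYB D=RWYG B=OBYB
After move 6 (U'): U=YRWW F=OOYB R=GWRR B=GGYB L=OBOB
Query 1: D[0] = R
Query 2: B[3] = B
Query 3: D[1] = W
Query 4: R[0] = G
Query 5: R[3] = R
Query 6: B[1] = G

Answer: R B W G R G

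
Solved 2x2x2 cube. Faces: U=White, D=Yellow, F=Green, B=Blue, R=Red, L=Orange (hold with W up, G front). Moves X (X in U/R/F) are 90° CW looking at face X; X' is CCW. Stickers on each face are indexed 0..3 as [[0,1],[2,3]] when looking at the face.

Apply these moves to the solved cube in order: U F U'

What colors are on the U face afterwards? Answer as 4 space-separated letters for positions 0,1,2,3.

Answer: W G W O

Derivation:
After move 1 (U): U=WWWW F=RRGG R=BBRR B=OOBB L=GGOO
After move 2 (F): F=GRGR U=WWOG R=WBWR D=RBYY L=GYOY
After move 3 (U'): U=WGWO F=GYGR R=GRWR B=WBBB L=OOOY
Query: U face = WGWO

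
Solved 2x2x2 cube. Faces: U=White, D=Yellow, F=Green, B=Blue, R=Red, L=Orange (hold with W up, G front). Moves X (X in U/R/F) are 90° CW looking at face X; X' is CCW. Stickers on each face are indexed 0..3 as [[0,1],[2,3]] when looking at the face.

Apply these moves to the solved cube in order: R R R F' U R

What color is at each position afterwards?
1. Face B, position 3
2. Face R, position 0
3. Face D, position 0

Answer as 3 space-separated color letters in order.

After move 1 (R): R=RRRR U=WGWG F=GYGY D=YBYB B=WBWB
After move 2 (R): R=RRRR U=WYWY F=GBGB D=YWYW B=GBGB
After move 3 (R): R=RRRR U=WBWB F=GWGW D=YGYG B=YBYB
After move 4 (F'): F=WWGG U=WBRR R=GRYR D=OOYG L=OBOW
After move 5 (U): U=RWRB F=GRGG R=YBYR B=OBYB L=WWOW
After move 6 (R): R=YYRB U=RRRG F=GOGG D=OYYO B=BBWB
Query 1: B[3] = B
Query 2: R[0] = Y
Query 3: D[0] = O

Answer: B Y O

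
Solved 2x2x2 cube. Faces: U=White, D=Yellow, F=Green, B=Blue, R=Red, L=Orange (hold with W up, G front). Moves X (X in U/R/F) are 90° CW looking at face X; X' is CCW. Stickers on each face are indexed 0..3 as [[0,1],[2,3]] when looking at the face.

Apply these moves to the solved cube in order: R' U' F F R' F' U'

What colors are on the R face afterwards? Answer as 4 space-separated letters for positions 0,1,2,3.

Answer: B Y W B

Derivation:
After move 1 (R'): R=RRRR U=WBWB F=GWGW D=YGYG B=YBYB
After move 2 (U'): U=BBWW F=OOGW R=GWRR B=RRYB L=YBOO
After move 3 (F): F=GOWO U=BBOB R=WWWR D=RGYG L=YYOG
After move 4 (F): F=WGOO U=BBGY R=OWBR D=WWYG L=YROG
After move 5 (R'): R=WROB U=BYGR F=WBOY D=WGYO B=GRWB
After move 6 (F'): F=BYWO U=BYWO R=GRWB D=RGYO L=YROG
After move 7 (U'): U=YOBW F=YRWO R=BYWB B=GRWB L=GROG
Query: R face = BYWB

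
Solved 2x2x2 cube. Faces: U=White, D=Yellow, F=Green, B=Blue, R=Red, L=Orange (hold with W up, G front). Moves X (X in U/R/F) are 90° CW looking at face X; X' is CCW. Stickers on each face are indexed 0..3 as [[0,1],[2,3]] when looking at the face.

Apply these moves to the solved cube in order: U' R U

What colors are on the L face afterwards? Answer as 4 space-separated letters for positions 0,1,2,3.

Answer: O Y O O

Derivation:
After move 1 (U'): U=WWWW F=OOGG R=GGRR B=RRBB L=BBOO
After move 2 (R): R=RGRG U=WOWG F=OYGY D=YBYR B=WRWB
After move 3 (U): U=WWGO F=RGGY R=WRRG B=BBWB L=OYOO
Query: L face = OYOO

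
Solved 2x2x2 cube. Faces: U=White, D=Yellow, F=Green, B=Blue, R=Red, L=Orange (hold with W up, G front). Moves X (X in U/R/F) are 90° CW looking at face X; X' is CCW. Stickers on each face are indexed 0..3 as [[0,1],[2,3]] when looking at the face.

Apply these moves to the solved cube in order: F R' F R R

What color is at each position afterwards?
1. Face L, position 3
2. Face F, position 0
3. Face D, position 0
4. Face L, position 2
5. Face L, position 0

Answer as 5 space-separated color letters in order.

Answer: G G W O O

Derivation:
After move 1 (F): F=GGGG U=WWOO R=WRWR D=RRYY L=OYOY
After move 2 (R'): R=RRWW U=WBOB F=GWGO D=RGYG B=YBRB
After move 3 (F): F=GGOW U=WBYY R=ORBW D=WRYG L=OROG
After move 4 (R): R=BOWR U=WGYW F=GROG D=WRYY B=YBBB
After move 5 (R): R=WBRO U=WRYG F=GROY D=WBYY B=WBGB
Query 1: L[3] = G
Query 2: F[0] = G
Query 3: D[0] = W
Query 4: L[2] = O
Query 5: L[0] = O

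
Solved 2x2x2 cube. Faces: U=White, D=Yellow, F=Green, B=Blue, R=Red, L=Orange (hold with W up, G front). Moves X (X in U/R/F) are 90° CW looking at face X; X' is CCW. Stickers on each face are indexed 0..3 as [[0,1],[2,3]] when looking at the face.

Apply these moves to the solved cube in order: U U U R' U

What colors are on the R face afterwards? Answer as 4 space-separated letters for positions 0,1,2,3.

After move 1 (U): U=WWWW F=RRGG R=BBRR B=OOBB L=GGOO
After move 2 (U): U=WWWW F=BBGG R=OORR B=GGBB L=RROO
After move 3 (U): U=WWWW F=OOGG R=GGRR B=RRBB L=BBOO
After move 4 (R'): R=GRGR U=WBWR F=OWGW D=YOYG B=YRYB
After move 5 (U): U=WWRB F=GRGW R=YRGR B=BBYB L=OWOO
Query: R face = YRGR

Answer: Y R G R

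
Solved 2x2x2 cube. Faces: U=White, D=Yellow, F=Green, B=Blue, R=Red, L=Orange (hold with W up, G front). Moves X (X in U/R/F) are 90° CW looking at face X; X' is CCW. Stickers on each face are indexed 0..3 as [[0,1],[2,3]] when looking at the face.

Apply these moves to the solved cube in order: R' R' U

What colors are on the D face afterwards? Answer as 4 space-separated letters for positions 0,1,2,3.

After move 1 (R'): R=RRRR U=WBWB F=GWGW D=YGYG B=YBYB
After move 2 (R'): R=RRRR U=WYWY F=GBGB D=YWYW B=GBGB
After move 3 (U): U=WWYY F=RRGB R=GBRR B=OOGB L=GBOO
Query: D face = YWYW

Answer: Y W Y W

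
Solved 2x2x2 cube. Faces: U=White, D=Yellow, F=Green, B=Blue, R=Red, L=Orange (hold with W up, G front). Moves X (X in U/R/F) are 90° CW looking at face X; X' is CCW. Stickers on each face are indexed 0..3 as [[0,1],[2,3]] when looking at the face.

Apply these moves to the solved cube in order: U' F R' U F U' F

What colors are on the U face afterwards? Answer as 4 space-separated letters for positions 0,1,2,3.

Answer: W W O Y

Derivation:
After move 1 (U'): U=WWWW F=OOGG R=GGRR B=RRBB L=BBOO
After move 2 (F): F=GOGO U=WWOB R=WGWR D=RGYY L=BYOY
After move 3 (R'): R=GRWW U=WBOR F=GWGB D=ROYO B=YRGB
After move 4 (U): U=OWRB F=GRGB R=YRWW B=BYGB L=GWOY
After move 5 (F): F=GGBR U=OWYW R=RRBW D=WYYO L=GROO
After move 6 (U'): U=WWOY F=GRBR R=GGBW B=RRGB L=BYOO
After move 7 (F): F=BGRR U=WWOY R=OGYW D=BGYO L=BWOY
Query: U face = WWOY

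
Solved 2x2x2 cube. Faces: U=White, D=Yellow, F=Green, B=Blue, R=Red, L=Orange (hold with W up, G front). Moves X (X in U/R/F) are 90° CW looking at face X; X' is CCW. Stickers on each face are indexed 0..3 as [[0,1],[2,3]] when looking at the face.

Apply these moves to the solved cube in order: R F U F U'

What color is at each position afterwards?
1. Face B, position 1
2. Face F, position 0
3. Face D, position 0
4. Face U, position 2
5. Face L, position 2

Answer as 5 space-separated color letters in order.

Answer: B G G O O

Derivation:
After move 1 (R): R=RRRR U=WGWG F=GYGY D=YBYB B=WBWB
After move 2 (F): F=GGYY U=WGOO R=WRGR D=RRYB L=OYOB
After move 3 (U): U=OWOG F=WRYY R=WBGR B=OYWB L=GGOB
After move 4 (F): F=YWYR U=OWBG R=OBGR D=GWYB L=GROR
After move 5 (U'): U=WGOB F=GRYR R=YWGR B=OBWB L=OYOR
Query 1: B[1] = B
Query 2: F[0] = G
Query 3: D[0] = G
Query 4: U[2] = O
Query 5: L[2] = O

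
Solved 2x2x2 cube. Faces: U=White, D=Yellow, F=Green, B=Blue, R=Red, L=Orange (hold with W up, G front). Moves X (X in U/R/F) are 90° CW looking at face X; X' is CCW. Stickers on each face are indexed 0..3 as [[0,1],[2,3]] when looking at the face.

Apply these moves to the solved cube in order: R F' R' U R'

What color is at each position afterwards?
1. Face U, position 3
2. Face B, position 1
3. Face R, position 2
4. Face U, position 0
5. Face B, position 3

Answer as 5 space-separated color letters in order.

After move 1 (R): R=RRRR U=WGWG F=GYGY D=YBYB B=WBWB
After move 2 (F'): F=YYGG U=WGRR R=BRYR D=OOYB L=OGOW
After move 3 (R'): R=RRBY U=WWRW F=YGGR D=OYYG B=BBOB
After move 4 (U): U=RWWW F=RRGR R=BBBY B=OGOB L=YGOW
After move 5 (R'): R=BYBB U=ROWO F=RWGW D=ORYR B=GGYB
Query 1: U[3] = O
Query 2: B[1] = G
Query 3: R[2] = B
Query 4: U[0] = R
Query 5: B[3] = B

Answer: O G B R B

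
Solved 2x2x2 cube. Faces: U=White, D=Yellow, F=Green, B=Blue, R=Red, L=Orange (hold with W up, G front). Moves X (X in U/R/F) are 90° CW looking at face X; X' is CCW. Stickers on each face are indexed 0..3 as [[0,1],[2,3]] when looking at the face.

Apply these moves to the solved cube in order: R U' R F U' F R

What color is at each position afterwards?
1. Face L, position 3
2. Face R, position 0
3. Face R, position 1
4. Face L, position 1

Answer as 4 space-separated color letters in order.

Answer: R O G R

Derivation:
After move 1 (R): R=RRRR U=WGWG F=GYGY D=YBYB B=WBWB
After move 2 (U'): U=GGWW F=OOGY R=GYRR B=RRWB L=WBOO
After move 3 (R): R=RGRY U=GOWY F=OBGB D=YWYR B=WRGB
After move 4 (F): F=GOBB U=GOOB R=WGYY D=RRYR L=WYOW
After move 5 (U'): U=OBGO F=WYBB R=GOYY B=WGGB L=WROW
After move 6 (F): F=BWBY U=OBWR R=GOOY D=YGYR L=WROR
After move 7 (R): R=OGYO U=OWWY F=BGBR D=YGYW B=RGBB
Query 1: L[3] = R
Query 2: R[0] = O
Query 3: R[1] = G
Query 4: L[1] = R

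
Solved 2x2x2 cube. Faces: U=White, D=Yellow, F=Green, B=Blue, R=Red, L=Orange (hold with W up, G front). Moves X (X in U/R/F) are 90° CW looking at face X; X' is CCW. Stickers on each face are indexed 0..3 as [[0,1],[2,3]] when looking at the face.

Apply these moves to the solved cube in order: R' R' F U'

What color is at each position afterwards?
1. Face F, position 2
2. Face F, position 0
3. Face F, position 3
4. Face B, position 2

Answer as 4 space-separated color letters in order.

After move 1 (R'): R=RRRR U=WBWB F=GWGW D=YGYG B=YBYB
After move 2 (R'): R=RRRR U=WYWY F=GBGB D=YWYW B=GBGB
After move 3 (F): F=GGBB U=WYOO R=WRYR D=RRYW L=OYOW
After move 4 (U'): U=YOWO F=OYBB R=GGYR B=WRGB L=GBOW
Query 1: F[2] = B
Query 2: F[0] = O
Query 3: F[3] = B
Query 4: B[2] = G

Answer: B O B G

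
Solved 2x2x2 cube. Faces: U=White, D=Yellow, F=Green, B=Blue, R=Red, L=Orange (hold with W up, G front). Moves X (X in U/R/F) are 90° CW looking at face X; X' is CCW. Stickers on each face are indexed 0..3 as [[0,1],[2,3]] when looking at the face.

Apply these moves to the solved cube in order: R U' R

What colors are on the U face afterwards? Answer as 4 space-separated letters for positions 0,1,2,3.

Answer: G O W Y

Derivation:
After move 1 (R): R=RRRR U=WGWG F=GYGY D=YBYB B=WBWB
After move 2 (U'): U=GGWW F=OOGY R=GYRR B=RRWB L=WBOO
After move 3 (R): R=RGRY U=GOWY F=OBGB D=YWYR B=WRGB
Query: U face = GOWY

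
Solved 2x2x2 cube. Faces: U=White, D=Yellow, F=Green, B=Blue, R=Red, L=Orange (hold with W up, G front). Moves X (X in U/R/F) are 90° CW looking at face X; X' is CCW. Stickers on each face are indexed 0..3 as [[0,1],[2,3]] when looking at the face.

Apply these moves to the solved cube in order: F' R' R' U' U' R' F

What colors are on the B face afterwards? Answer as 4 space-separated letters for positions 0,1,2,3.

After move 1 (F'): F=GGGG U=WWRR R=YRYR D=OOYY L=OWOW
After move 2 (R'): R=RRYY U=WBRB F=GWGR D=OGYG B=YBOB
After move 3 (R'): R=RYRY U=WORY F=GBGB D=OWYR B=GBGB
After move 4 (U'): U=OYWR F=OWGB R=GBRY B=RYGB L=GBOW
After move 5 (U'): U=YROW F=GBGB R=OWRY B=GBGB L=RYOW
After move 6 (R'): R=WYOR U=YGOG F=GRGW D=OBYB B=RBWB
After move 7 (F): F=GGWR U=YGWY R=OYGR D=OWYB L=ROOB
Query: B face = RBWB

Answer: R B W B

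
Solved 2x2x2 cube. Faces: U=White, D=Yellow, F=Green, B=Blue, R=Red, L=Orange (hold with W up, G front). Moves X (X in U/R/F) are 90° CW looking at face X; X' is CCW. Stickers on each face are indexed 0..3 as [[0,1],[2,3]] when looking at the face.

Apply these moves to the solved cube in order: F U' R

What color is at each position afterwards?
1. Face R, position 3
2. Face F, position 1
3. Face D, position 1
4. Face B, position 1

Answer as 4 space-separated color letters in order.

After move 1 (F): F=GGGG U=WWOO R=WRWR D=RRYY L=OYOY
After move 2 (U'): U=WOWO F=OYGG R=GGWR B=WRBB L=BBOY
After move 3 (R): R=WGRG U=WYWG F=ORGY D=RBYW B=OROB
Query 1: R[3] = G
Query 2: F[1] = R
Query 3: D[1] = B
Query 4: B[1] = R

Answer: G R B R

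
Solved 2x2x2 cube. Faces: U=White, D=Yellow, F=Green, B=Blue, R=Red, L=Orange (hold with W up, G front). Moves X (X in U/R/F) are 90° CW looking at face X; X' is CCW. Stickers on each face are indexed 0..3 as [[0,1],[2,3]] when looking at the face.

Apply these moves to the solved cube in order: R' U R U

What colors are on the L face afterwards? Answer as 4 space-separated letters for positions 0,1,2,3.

After move 1 (R'): R=RRRR U=WBWB F=GWGW D=YGYG B=YBYB
After move 2 (U): U=WWBB F=RRGW R=YBRR B=OOYB L=GWOO
After move 3 (R): R=RYRB U=WRBW F=RGGG D=YYYO B=BOWB
After move 4 (U): U=BWWR F=RYGG R=BORB B=GWWB L=RGOO
Query: L face = RGOO

Answer: R G O O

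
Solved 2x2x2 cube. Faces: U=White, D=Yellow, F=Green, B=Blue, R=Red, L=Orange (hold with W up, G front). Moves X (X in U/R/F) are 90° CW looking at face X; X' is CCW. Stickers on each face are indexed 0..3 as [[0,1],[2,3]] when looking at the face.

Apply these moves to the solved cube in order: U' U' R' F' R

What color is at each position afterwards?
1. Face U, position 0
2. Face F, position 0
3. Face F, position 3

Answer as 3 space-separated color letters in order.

Answer: W W G

Derivation:
After move 1 (U'): U=WWWW F=OOGG R=GGRR B=RRBB L=BBOO
After move 2 (U'): U=WWWW F=BBGG R=OORR B=GGBB L=RROO
After move 3 (R'): R=OROR U=WBWG F=BWGW D=YBYG B=YGYB
After move 4 (F'): F=WWBG U=WBOO R=BRYR D=ROYG L=RGOW
After move 5 (R): R=YBRR U=WWOG F=WOBG D=RYYY B=OGBB
Query 1: U[0] = W
Query 2: F[0] = W
Query 3: F[3] = G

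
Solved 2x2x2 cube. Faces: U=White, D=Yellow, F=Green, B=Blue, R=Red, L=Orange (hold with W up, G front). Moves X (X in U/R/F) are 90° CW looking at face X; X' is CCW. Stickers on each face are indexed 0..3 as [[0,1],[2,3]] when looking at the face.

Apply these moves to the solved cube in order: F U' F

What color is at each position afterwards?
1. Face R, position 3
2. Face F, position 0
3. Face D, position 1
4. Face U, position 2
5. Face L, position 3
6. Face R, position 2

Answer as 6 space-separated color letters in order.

Answer: R G G Y R O

Derivation:
After move 1 (F): F=GGGG U=WWOO R=WRWR D=RRYY L=OYOY
After move 2 (U'): U=WOWO F=OYGG R=GGWR B=WRBB L=BBOY
After move 3 (F): F=GOGY U=WOYB R=WGOR D=WGYY L=BROR
Query 1: R[3] = R
Query 2: F[0] = G
Query 3: D[1] = G
Query 4: U[2] = Y
Query 5: L[3] = R
Query 6: R[2] = O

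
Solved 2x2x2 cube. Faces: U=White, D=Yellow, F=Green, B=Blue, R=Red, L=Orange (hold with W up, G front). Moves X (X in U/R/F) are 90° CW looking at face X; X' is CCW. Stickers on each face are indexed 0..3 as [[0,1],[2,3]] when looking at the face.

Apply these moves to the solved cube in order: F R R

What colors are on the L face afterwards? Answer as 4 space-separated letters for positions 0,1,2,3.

After move 1 (F): F=GGGG U=WWOO R=WRWR D=RRYY L=OYOY
After move 2 (R): R=WWRR U=WGOG F=GRGY D=RBYB B=OBWB
After move 3 (R): R=RWRW U=WROY F=GBGB D=RWYO B=GBGB
Query: L face = OYOY

Answer: O Y O Y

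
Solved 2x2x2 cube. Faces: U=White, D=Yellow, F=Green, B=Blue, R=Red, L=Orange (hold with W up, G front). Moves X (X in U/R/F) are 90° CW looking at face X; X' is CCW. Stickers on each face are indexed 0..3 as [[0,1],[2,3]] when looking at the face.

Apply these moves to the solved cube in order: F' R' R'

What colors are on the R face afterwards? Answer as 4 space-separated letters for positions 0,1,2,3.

After move 1 (F'): F=GGGG U=WWRR R=YRYR D=OOYY L=OWOW
After move 2 (R'): R=RRYY U=WBRB F=GWGR D=OGYG B=YBOB
After move 3 (R'): R=RYRY U=WORY F=GBGB D=OWYR B=GBGB
Query: R face = RYRY

Answer: R Y R Y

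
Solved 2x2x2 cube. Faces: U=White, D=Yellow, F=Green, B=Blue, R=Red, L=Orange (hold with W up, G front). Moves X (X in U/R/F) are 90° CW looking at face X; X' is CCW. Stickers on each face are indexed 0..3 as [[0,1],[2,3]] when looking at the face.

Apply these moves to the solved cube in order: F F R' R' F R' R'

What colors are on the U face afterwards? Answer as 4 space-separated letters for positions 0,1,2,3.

Answer: W R R Y

Derivation:
After move 1 (F): F=GGGG U=WWOO R=WRWR D=RRYY L=OYOY
After move 2 (F): F=GGGG U=WWYY R=OROR D=WWYY L=OROR
After move 3 (R'): R=RROO U=WBYB F=GWGY D=WGYG B=YBWB
After move 4 (R'): R=RORO U=WWYY F=GBGB D=WWYY B=GBGB
After move 5 (F): F=GGBB U=WWRR R=YOYO D=RRYY L=OWOW
After move 6 (R'): R=OOYY U=WGRG F=GWBR D=RGYB B=YBRB
After move 7 (R'): R=OYOY U=WRRY F=GGBG D=RWYR B=BBGB
Query: U face = WRRY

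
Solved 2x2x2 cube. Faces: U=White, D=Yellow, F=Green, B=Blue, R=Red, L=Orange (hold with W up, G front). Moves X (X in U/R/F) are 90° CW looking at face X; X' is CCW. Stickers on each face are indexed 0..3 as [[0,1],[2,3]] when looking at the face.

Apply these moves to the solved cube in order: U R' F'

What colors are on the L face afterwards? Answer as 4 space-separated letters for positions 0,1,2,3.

After move 1 (U): U=WWWW F=RRGG R=BBRR B=OOBB L=GGOO
After move 2 (R'): R=BRBR U=WBWO F=RWGW D=YRYG B=YOYB
After move 3 (F'): F=WWRG U=WBBB R=RRYR D=GOYG L=GOOW
Query: L face = GOOW

Answer: G O O W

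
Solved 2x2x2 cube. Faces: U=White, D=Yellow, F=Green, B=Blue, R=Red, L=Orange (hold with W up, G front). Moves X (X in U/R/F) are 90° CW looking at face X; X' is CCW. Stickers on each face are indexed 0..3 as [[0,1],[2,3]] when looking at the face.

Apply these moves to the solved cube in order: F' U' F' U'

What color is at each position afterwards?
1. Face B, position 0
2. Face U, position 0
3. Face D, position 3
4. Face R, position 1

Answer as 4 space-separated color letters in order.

Answer: O R Y G

Derivation:
After move 1 (F'): F=GGGG U=WWRR R=YRYR D=OOYY L=OWOW
After move 2 (U'): U=WRWR F=OWGG R=GGYR B=YRBB L=BBOW
After move 3 (F'): F=WGOG U=WRGY R=OGOR D=BWYY L=BROW
After move 4 (U'): U=RYWG F=BROG R=WGOR B=OGBB L=YROW
Query 1: B[0] = O
Query 2: U[0] = R
Query 3: D[3] = Y
Query 4: R[1] = G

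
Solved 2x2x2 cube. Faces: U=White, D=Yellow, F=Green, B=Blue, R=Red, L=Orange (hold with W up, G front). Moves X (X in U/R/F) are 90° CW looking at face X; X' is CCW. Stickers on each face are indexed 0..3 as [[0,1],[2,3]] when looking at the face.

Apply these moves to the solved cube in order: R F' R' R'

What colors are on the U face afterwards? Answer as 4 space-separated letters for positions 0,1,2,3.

After move 1 (R): R=RRRR U=WGWG F=GYGY D=YBYB B=WBWB
After move 2 (F'): F=YYGG U=WGRR R=BRYR D=OOYB L=OGOW
After move 3 (R'): R=RRBY U=WWRW F=YGGR D=OYYG B=BBOB
After move 4 (R'): R=RYRB U=WORB F=YWGW D=OGYR B=GBYB
Query: U face = WORB

Answer: W O R B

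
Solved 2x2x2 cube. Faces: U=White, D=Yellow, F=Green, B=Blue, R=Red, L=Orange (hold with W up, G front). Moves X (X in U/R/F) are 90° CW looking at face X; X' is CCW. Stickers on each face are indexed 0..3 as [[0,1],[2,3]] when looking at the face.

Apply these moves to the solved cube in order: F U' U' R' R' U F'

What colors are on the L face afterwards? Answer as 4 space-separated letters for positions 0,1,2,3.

Answer: B R O Y

Derivation:
After move 1 (F): F=GGGG U=WWOO R=WRWR D=RRYY L=OYOY
After move 2 (U'): U=WOWO F=OYGG R=GGWR B=WRBB L=BBOY
After move 3 (U'): U=OOWW F=BBGG R=OYWR B=GGBB L=WROY
After move 4 (R'): R=YROW U=OBWG F=BOGW D=RBYG B=YGRB
After move 5 (R'): R=RWYO U=ORWY F=BBGG D=ROYW B=GGBB
After move 6 (U): U=WOYR F=RWGG R=GGYO B=WRBB L=BBOY
After move 7 (F'): F=WGRG U=WOGY R=OGRO D=BYYW L=BROY
Query: L face = BROY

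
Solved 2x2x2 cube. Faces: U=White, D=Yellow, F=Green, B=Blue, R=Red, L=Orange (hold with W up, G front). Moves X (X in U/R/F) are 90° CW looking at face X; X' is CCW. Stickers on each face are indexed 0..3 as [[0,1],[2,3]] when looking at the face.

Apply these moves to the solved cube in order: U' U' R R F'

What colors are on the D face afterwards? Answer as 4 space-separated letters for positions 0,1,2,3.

Answer: R O Y W

Derivation:
After move 1 (U'): U=WWWW F=OOGG R=GGRR B=RRBB L=BBOO
After move 2 (U'): U=WWWW F=BBGG R=OORR B=GGBB L=RROO
After move 3 (R): R=RORO U=WBWG F=BYGY D=YBYG B=WGWB
After move 4 (R): R=RROO U=WYWY F=BBGG D=YWYW B=GGBB
After move 5 (F'): F=BGBG U=WYRO R=WRYO D=ROYW L=RYOW
Query: D face = ROYW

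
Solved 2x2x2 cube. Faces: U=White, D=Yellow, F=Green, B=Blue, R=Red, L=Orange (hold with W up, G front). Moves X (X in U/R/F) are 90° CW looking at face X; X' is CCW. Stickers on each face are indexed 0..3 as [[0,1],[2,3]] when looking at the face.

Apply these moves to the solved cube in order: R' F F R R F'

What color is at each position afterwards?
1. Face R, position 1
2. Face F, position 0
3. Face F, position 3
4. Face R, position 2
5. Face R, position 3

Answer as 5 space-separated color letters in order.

After move 1 (R'): R=RRRR U=WBWB F=GWGW D=YGYG B=YBYB
After move 2 (F): F=GGWW U=WBOO R=WRBR D=RRYG L=OYOG
After move 3 (F): F=WGWG U=WBGY R=OROR D=BWYG L=OROR
After move 4 (R): R=OORR U=WGGG F=WWWG D=BYYY B=YBBB
After move 5 (R): R=RORO U=WWGG F=WYWY D=BBYY B=GBGB
After move 6 (F'): F=YYWW U=WWRR R=BOBO D=RRYY L=OGOG
Query 1: R[1] = O
Query 2: F[0] = Y
Query 3: F[3] = W
Query 4: R[2] = B
Query 5: R[3] = O

Answer: O Y W B O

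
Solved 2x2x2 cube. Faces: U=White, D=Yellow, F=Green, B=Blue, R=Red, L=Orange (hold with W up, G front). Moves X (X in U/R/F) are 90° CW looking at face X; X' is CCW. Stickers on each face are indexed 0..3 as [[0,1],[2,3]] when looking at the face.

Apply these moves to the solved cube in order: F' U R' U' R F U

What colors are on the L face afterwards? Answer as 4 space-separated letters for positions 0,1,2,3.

Answer: G G O O

Derivation:
After move 1 (F'): F=GGGG U=WWRR R=YRYR D=OOYY L=OWOW
After move 2 (U): U=RWRW F=YRGG R=BBYR B=OWBB L=GGOW
After move 3 (R'): R=BRBY U=RBRO F=YWGW D=ORYG B=YWOB
After move 4 (U'): U=BORR F=GGGW R=YWBY B=BROB L=YWOW
After move 5 (R): R=BYYW U=BGRW F=GRGG D=OOYB B=RROB
After move 6 (F): F=GGGR U=BGWW R=RYWW D=YBYB L=YOOO
After move 7 (U): U=WBWG F=RYGR R=RRWW B=YOOB L=GGOO
Query: L face = GGOO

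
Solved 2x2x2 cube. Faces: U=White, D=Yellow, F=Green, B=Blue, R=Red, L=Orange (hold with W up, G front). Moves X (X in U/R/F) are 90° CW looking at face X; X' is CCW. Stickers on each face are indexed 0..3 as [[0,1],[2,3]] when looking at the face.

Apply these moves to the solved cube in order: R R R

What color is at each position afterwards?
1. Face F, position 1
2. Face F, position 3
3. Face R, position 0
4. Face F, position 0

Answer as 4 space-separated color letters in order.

After move 1 (R): R=RRRR U=WGWG F=GYGY D=YBYB B=WBWB
After move 2 (R): R=RRRR U=WYWY F=GBGB D=YWYW B=GBGB
After move 3 (R): R=RRRR U=WBWB F=GWGW D=YGYG B=YBYB
Query 1: F[1] = W
Query 2: F[3] = W
Query 3: R[0] = R
Query 4: F[0] = G

Answer: W W R G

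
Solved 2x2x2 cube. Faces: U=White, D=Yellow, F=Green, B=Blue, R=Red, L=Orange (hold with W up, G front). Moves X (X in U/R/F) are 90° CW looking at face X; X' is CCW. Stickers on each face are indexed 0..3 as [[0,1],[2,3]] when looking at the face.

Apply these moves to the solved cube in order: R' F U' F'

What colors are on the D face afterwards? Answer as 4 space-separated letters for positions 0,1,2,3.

After move 1 (R'): R=RRRR U=WBWB F=GWGW D=YGYG B=YBYB
After move 2 (F): F=GGWW U=WBOO R=WRBR D=RRYG L=OYOG
After move 3 (U'): U=BOWO F=OYWW R=GGBR B=WRYB L=YBOG
After move 4 (F'): F=YWOW U=BOGB R=RGRR D=BGYG L=YOOW
Query: D face = BGYG

Answer: B G Y G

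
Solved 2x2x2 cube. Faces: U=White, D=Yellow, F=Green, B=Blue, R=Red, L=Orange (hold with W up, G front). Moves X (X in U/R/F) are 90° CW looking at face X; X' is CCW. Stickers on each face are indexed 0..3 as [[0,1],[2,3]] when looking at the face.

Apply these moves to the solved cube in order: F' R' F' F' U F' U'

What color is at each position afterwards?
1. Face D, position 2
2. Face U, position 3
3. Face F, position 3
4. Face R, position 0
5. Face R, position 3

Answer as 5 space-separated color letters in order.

After move 1 (F'): F=GGGG U=WWRR R=YRYR D=OOYY L=OWOW
After move 2 (R'): R=RRYY U=WBRB F=GWGR D=OGYG B=YBOB
After move 3 (F'): F=WRGG U=WBRY R=GROY D=WWYG L=OBOR
After move 4 (F'): F=RGWG U=WBGO R=WRWY D=BRYG L=OYOR
After move 5 (U): U=GWOB F=WRWG R=YBWY B=OYOB L=RGOR
After move 6 (F'): F=RGWW U=GWYW R=RBBY D=GRYG L=RBOO
After move 7 (U'): U=WWGY F=RBWW R=RGBY B=RBOB L=OYOO
Query 1: D[2] = Y
Query 2: U[3] = Y
Query 3: F[3] = W
Query 4: R[0] = R
Query 5: R[3] = Y

Answer: Y Y W R Y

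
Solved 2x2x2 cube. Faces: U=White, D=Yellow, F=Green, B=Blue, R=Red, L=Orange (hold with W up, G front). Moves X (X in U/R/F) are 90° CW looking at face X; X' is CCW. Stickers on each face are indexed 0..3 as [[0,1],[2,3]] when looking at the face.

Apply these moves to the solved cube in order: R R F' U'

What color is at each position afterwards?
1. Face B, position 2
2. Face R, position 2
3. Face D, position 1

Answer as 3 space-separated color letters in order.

Answer: G Y O

Derivation:
After move 1 (R): R=RRRR U=WGWG F=GYGY D=YBYB B=WBWB
After move 2 (R): R=RRRR U=WYWY F=GBGB D=YWYW B=GBGB
After move 3 (F'): F=BBGG U=WYRR R=WRYR D=OOYW L=OYOW
After move 4 (U'): U=YRWR F=OYGG R=BBYR B=WRGB L=GBOW
Query 1: B[2] = G
Query 2: R[2] = Y
Query 3: D[1] = O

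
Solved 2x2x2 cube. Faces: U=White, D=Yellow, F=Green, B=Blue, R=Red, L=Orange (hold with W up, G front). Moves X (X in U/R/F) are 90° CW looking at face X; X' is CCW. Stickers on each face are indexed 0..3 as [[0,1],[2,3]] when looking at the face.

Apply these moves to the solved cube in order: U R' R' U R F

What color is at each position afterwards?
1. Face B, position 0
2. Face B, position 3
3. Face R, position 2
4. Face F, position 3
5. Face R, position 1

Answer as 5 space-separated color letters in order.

Answer: Y B O W G

Derivation:
After move 1 (U): U=WWWW F=RRGG R=BBRR B=OOBB L=GGOO
After move 2 (R'): R=BRBR U=WBWO F=RWGW D=YRYG B=YOYB
After move 3 (R'): R=RRBB U=WYWY F=RBGO D=YWYW B=GORB
After move 4 (U): U=WWYY F=RRGO R=GOBB B=GGRB L=RBOO
After move 5 (R): R=BGBO U=WRYO F=RWGW D=YRYG B=YGWB
After move 6 (F): F=GRWW U=WROB R=YGOO D=BBYG L=RYOR
Query 1: B[0] = Y
Query 2: B[3] = B
Query 3: R[2] = O
Query 4: F[3] = W
Query 5: R[1] = G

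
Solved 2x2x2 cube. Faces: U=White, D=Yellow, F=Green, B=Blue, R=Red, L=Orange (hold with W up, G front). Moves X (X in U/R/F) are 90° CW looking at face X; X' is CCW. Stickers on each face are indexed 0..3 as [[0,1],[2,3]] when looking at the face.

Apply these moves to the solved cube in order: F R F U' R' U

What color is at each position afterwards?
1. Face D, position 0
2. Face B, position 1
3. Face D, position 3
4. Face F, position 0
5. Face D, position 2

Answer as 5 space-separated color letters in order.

After move 1 (F): F=GGGG U=WWOO R=WRWR D=RRYY L=OYOY
After move 2 (R): R=WWRR U=WGOG F=GRGY D=RBYB B=OBWB
After move 3 (F): F=GGYR U=WGYY R=OWGR D=RWYB L=OROB
After move 4 (U'): U=GYWY F=ORYR R=GGGR B=OWWB L=OBOB
After move 5 (R'): R=GRGG U=GWWO F=OYYY D=RRYR B=BWWB
After move 6 (U): U=WGOW F=GRYY R=BWGG B=OBWB L=OYOB
Query 1: D[0] = R
Query 2: B[1] = B
Query 3: D[3] = R
Query 4: F[0] = G
Query 5: D[2] = Y

Answer: R B R G Y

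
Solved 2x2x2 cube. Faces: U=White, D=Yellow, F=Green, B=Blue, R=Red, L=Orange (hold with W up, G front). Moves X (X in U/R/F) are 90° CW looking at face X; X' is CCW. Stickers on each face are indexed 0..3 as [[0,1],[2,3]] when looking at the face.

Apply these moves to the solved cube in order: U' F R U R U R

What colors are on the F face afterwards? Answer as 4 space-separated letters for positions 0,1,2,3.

After move 1 (U'): U=WWWW F=OOGG R=GGRR B=RRBB L=BBOO
After move 2 (F): F=GOGO U=WWOB R=WGWR D=RGYY L=BYOY
After move 3 (R): R=WWRG U=WOOO F=GGGY D=RBYR B=BRWB
After move 4 (U): U=OWOO F=WWGY R=BRRG B=BYWB L=GGOY
After move 5 (R): R=RBGR U=OWOY F=WBGR D=RWYB B=OYWB
After move 6 (U): U=OOYW F=RBGR R=OYGR B=GGWB L=WBOY
After move 7 (R): R=GORY U=OBYR F=RWGB D=RWYG B=WGOB
Query: F face = RWGB

Answer: R W G B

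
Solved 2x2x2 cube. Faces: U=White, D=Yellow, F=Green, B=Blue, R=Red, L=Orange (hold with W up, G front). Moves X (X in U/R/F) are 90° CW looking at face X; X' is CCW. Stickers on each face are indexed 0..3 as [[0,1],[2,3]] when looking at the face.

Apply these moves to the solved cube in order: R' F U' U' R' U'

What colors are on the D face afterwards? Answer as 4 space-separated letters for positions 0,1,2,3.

After move 1 (R'): R=RRRR U=WBWB F=GWGW D=YGYG B=YBYB
After move 2 (F): F=GGWW U=WBOO R=WRBR D=RRYG L=OYOG
After move 3 (U'): U=BOWO F=OYWW R=GGBR B=WRYB L=YBOG
After move 4 (U'): U=OOBW F=YBWW R=OYBR B=GGYB L=WROG
After move 5 (R'): R=YROB U=OYBG F=YOWW D=RBYW B=GGRB
After move 6 (U'): U=YGOB F=WRWW R=YOOB B=YRRB L=GGOG
Query: D face = RBYW

Answer: R B Y W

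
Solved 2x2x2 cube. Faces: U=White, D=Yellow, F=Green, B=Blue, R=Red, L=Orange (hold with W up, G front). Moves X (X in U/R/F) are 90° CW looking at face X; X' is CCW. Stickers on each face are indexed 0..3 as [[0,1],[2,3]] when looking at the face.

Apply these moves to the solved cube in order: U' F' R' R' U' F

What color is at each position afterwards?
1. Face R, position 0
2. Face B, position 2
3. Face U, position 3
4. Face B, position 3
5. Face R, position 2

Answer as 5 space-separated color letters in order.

Answer: W G R B G

Derivation:
After move 1 (U'): U=WWWW F=OOGG R=GGRR B=RRBB L=BBOO
After move 2 (F'): F=OGOG U=WWGR R=YGYR D=BOYY L=BWOW
After move 3 (R'): R=GRYY U=WBGR F=OWOR D=BGYG B=YROB
After move 4 (R'): R=RYGY U=WOGY F=OBOR D=BWYR B=GRGB
After move 5 (U'): U=OYWG F=BWOR R=OBGY B=RYGB L=GROW
After move 6 (F): F=OBRW U=OYWR R=WBGY D=GOYR L=GBOW
Query 1: R[0] = W
Query 2: B[2] = G
Query 3: U[3] = R
Query 4: B[3] = B
Query 5: R[2] = G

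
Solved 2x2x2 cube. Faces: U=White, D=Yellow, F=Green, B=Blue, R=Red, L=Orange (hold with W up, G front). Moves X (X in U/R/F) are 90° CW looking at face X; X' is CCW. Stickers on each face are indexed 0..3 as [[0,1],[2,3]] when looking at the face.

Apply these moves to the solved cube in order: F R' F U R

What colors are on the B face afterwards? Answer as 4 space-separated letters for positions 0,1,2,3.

After move 1 (F): F=GGGG U=WWOO R=WRWR D=RRYY L=OYOY
After move 2 (R'): R=RRWW U=WBOB F=GWGO D=RGYG B=YBRB
After move 3 (F): F=GGOW U=WBYY R=ORBW D=WRYG L=OROG
After move 4 (U): U=YWYB F=OROW R=YBBW B=ORRB L=GGOG
After move 5 (R): R=BYWB U=YRYW F=OROG D=WRYO B=BRWB
Query: B face = BRWB

Answer: B R W B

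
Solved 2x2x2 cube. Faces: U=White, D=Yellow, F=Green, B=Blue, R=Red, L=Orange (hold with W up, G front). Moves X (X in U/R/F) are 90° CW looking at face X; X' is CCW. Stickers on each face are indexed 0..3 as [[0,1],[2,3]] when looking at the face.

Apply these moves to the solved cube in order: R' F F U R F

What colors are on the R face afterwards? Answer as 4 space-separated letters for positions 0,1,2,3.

After move 1 (R'): R=RRRR U=WBWB F=GWGW D=YGYG B=YBYB
After move 2 (F): F=GGWW U=WBOO R=WRBR D=RRYG L=OYOG
After move 3 (F): F=WGWG U=WBGY R=OROR D=BWYG L=OROR
After move 4 (U): U=GWYB F=ORWG R=YBOR B=ORYB L=WGOR
After move 5 (R): R=OYRB U=GRYG F=OWWG D=BYYO B=BRWB
After move 6 (F): F=WOGW U=GRRG R=YYGB D=ROYO L=WBOY
Query: R face = YYGB

Answer: Y Y G B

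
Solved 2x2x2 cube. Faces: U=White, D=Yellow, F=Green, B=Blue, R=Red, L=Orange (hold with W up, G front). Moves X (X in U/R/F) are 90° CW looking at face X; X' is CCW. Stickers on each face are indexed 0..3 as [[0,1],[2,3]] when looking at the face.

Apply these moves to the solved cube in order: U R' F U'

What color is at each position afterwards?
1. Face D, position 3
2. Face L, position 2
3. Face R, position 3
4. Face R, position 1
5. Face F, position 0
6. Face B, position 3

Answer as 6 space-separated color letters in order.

After move 1 (U): U=WWWW F=RRGG R=BBRR B=OOBB L=GGOO
After move 2 (R'): R=BRBR U=WBWO F=RWGW D=YRYG B=YOYB
After move 3 (F): F=GRWW U=WBOG R=WROR D=BBYG L=GYOR
After move 4 (U'): U=BGWO F=GYWW R=GROR B=WRYB L=YOOR
Query 1: D[3] = G
Query 2: L[2] = O
Query 3: R[3] = R
Query 4: R[1] = R
Query 5: F[0] = G
Query 6: B[3] = B

Answer: G O R R G B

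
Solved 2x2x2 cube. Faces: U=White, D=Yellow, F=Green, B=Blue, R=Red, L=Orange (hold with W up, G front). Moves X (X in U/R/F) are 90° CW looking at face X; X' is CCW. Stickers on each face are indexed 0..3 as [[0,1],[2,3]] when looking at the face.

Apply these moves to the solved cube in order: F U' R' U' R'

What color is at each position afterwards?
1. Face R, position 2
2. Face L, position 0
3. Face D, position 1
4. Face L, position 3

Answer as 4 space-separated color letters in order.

After move 1 (F): F=GGGG U=WWOO R=WRWR D=RRYY L=OYOY
After move 2 (U'): U=WOWO F=OYGG R=GGWR B=WRBB L=BBOY
After move 3 (R'): R=GRGW U=WBWW F=OOGO D=RYYG B=YRRB
After move 4 (U'): U=BWWW F=BBGO R=OOGW B=GRRB L=YROY
After move 5 (R'): R=OWOG U=BRWG F=BWGW D=RBYO B=GRYB
Query 1: R[2] = O
Query 2: L[0] = Y
Query 3: D[1] = B
Query 4: L[3] = Y

Answer: O Y B Y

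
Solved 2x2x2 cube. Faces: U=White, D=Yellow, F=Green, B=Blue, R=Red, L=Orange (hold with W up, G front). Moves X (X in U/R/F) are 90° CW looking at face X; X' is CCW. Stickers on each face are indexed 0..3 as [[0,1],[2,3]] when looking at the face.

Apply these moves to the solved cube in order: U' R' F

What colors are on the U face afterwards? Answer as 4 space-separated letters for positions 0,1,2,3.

After move 1 (U'): U=WWWW F=OOGG R=GGRR B=RRBB L=BBOO
After move 2 (R'): R=GRGR U=WBWR F=OWGW D=YOYG B=YRYB
After move 3 (F): F=GOWW U=WBOB R=WRRR D=GGYG L=BYOO
Query: U face = WBOB

Answer: W B O B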